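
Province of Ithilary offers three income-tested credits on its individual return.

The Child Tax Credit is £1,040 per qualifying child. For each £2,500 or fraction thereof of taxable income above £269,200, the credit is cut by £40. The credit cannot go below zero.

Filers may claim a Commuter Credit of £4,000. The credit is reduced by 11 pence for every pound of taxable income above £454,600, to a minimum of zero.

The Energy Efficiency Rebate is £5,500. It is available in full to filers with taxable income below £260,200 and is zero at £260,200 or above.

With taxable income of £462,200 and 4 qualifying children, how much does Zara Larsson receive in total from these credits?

Child Tax Credit: base = 4 × £1,040 = £4,160. income exceeds £269,200 by £193,000, which is 78 full-or-partial £2,500 increments; reduction = 78 × £40 = £3,120, leaving £1,040.
Commuter Credit: 11% of the £7,600 excess over £454,600 is £836; credit = £4,000 − £836 = £3,164.
Energy Efficiency Rebate: £462,200 meets or exceeds the £260,200 cutoff, so the credit is £0.
Total: £1,040 + £3,164 + £0 = £4,204.

£4,204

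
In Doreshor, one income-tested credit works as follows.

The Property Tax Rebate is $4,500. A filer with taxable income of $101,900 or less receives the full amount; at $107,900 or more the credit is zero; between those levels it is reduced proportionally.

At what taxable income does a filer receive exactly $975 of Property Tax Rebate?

$106,600

$975 is 975/4,500 of the full $4,500, so 3,525/4,500 of the $6,000 range has been used: income = $101,900 + $6,000 × 3,525/4,500 = $106,600.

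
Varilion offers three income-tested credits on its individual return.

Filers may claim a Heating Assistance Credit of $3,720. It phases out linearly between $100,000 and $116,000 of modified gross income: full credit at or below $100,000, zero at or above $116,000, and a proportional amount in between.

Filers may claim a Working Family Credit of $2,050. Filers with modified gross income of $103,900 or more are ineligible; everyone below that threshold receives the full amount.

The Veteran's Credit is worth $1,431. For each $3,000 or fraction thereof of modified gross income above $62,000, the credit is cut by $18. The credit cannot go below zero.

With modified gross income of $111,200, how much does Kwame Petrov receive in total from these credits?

$2,241

Heating Assistance Credit: $111,200 is $11,200 into a $16,000 phase-out range, leaving 4,800/16,000 of the credit: $3,720 × 4,800/16,000 = $1,116.
Working Family Credit: $111,200 meets or exceeds the $103,900 cutoff, so the credit is $0.
Veteran's Credit: income exceeds $62,000 by $49,200, which is 17 full-or-partial $3,000 increments; reduction = 17 × $18 = $306, leaving $1,125.
Total: $1,116 + $0 + $1,125 = $2,241.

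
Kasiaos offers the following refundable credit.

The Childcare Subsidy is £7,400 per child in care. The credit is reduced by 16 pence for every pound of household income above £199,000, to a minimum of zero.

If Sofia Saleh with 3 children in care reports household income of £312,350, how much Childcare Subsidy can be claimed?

Childcare Subsidy: base = 3 × £7,400 = £22,200. 16% of the £113,350 excess over £199,000 is £18,136; credit = £22,200 − £18,136 = £4,064.

£4,064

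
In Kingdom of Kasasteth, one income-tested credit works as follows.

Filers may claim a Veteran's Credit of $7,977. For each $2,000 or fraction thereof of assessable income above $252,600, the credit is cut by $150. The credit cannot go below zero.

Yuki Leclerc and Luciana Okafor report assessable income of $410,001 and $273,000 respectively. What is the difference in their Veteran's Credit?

Yuki ($410,001): Veteran's Credit: income exceeds $252,600 by $157,401 → 79 increments × $150 = $11,850 ≥ base, so the credit is $0.
Luciana ($273,000): Veteran's Credit: income exceeds $252,600 by $20,400, which is 11 full-or-partial $2,000 increments; reduction = 11 × $150 = $1,650, leaving $6,327.
Difference: |$0 − $6,327| = $6,327.

$6,327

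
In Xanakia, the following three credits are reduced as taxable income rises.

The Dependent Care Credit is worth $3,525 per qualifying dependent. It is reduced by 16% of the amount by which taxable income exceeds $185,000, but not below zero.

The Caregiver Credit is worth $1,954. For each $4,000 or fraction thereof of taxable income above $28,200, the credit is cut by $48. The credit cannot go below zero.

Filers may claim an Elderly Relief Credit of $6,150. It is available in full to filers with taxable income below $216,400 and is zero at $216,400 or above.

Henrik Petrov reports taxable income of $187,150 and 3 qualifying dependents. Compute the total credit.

Dependent Care Credit: base = 3 × $3,525 = $10,575. 16% of the $2,150 excess over $185,000 is $344; credit = $10,575 − $344 = $10,231.
Caregiver Credit: income exceeds $28,200 by $158,950, which is 40 full-or-partial $4,000 increments; reduction = 40 × $48 = $1,920, leaving $34.
Elderly Relief Credit: $187,150 is below the $216,400 cutoff, so the full $6,150 applies.
Total: $10,231 + $34 + $6,150 = $16,415.

$16,415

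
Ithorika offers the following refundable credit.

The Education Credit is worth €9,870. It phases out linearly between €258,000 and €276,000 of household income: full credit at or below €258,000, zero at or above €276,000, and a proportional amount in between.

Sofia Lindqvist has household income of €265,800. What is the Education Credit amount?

Education Credit: €265,800 is €7,800 into a €18,000 phase-out range, leaving 10,200/18,000 of the credit: €9,870 × 10,200/18,000 = €5,593.

€5,593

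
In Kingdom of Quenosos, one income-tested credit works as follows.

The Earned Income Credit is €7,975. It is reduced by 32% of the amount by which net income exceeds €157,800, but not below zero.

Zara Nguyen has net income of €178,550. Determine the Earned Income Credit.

€1,335

Earned Income Credit: 32% of the €20,750 excess over €157,800 is €6,640; credit = €7,975 − €6,640 = €1,335.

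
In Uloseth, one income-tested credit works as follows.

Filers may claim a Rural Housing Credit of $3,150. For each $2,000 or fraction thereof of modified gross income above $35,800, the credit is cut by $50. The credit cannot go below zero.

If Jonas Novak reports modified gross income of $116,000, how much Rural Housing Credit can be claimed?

Rural Housing Credit: income exceeds $35,800 by $80,200, which is 41 full-or-partial $2,000 increments; reduction = 41 × $50 = $2,050, leaving $1,100.

$1,100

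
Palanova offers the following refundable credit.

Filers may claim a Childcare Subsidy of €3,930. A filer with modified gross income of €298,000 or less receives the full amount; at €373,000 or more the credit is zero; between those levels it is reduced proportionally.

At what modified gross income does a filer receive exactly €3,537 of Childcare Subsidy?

€305,500

€3,537 is 3,537/3,930 of the full €3,930, so 393/3,930 of the €75,000 range has been used: income = €298,000 + €75,000 × 393/3,930 = €305,500.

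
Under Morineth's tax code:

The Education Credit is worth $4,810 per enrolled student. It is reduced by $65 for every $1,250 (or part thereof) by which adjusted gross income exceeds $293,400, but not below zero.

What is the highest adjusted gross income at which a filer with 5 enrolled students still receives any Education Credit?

$754,650

Full credit = 5 × $4,810 = $24,050.
After 369 increments the reduction is 369 × $65 = $23,985, leaving $65; one more increment wipes it out. Increment 369 ends at excess 369 × $1,250 = $461,250, so the highest qualifying income is $293,400 + $461,250 = $754,650.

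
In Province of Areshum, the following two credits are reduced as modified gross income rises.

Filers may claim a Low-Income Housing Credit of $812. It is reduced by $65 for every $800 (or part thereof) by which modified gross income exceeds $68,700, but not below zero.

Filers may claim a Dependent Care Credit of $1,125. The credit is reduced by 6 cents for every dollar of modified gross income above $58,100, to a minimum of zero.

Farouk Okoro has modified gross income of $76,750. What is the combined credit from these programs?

$103

Low-Income Housing Credit: income exceeds $68,700 by $8,050, which is 11 full-or-partial $800 increments; reduction = 11 × $65 = $715, leaving $97.
Dependent Care Credit: 6% of the $18,650 excess over $58,100 is $1,119; credit = $1,125 − $1,119 = $6.
Total: $97 + $6 = $103.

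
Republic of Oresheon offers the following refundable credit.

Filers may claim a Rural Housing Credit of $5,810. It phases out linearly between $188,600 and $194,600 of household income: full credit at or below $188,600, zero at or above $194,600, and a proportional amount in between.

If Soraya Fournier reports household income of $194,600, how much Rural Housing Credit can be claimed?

$0

Rural Housing Credit: $194,600 is at or above $194,600, so the credit is $0.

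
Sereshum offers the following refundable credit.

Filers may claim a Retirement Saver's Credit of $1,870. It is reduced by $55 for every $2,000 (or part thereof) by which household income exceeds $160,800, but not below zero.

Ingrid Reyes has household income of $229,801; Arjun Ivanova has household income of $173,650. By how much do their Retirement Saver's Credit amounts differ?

$1,485

Ingrid ($229,801): Retirement Saver's Credit: income exceeds $160,800 by $69,001 → 35 increments × $55 = $1,925 ≥ base, so the credit is $0.
Arjun ($173,650): Retirement Saver's Credit: income exceeds $160,800 by $12,850, which is 7 full-or-partial $2,000 increments; reduction = 7 × $55 = $385, leaving $1,485.
Difference: |$0 − $1,485| = $1,485.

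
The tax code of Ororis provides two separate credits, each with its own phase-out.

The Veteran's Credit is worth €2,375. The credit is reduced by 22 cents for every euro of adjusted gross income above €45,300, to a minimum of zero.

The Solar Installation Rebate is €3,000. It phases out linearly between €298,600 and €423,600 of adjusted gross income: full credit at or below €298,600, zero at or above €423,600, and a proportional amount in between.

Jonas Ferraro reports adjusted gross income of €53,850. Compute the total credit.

Veteran's Credit: 22% of the €8,550 excess over €45,300 is €1,881; credit = €2,375 − €1,881 = €494.
Solar Installation Rebate: €53,850 is at or below the €298,600 threshold, so the full €3,000 applies.
Total: €494 + €3,000 = €3,494.

€3,494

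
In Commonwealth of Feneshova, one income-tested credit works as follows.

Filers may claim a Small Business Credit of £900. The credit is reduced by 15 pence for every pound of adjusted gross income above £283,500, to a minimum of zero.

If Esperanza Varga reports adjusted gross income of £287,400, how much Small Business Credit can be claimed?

Small Business Credit: 15% of the £3,900 excess over £283,500 is £585; credit = £900 − £585 = £315.

£315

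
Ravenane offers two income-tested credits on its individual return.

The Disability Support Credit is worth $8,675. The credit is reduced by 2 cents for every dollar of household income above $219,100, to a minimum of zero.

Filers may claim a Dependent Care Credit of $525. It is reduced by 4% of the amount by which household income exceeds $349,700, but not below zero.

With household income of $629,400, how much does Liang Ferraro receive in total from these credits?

$469

Disability Support Credit: 2% of the $410,300 excess over $219,100 is $8,206; credit = $8,675 − $8,206 = $469.
Dependent Care Credit: 4% of the $279,700 excess over $349,700 is $11,188 ≥ base, so the credit is $0.
Total: $469 + $0 = $469.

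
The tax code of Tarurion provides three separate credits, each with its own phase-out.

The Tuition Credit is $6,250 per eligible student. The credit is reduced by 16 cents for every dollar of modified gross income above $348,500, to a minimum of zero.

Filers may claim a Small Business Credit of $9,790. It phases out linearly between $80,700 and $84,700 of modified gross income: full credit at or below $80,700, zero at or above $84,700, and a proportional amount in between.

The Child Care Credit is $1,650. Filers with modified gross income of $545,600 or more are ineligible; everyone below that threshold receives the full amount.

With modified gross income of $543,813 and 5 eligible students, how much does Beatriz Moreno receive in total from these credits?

$1,650

Tuition Credit: base = 5 × $6,250 = $31,250. 16% of the $195,313 excess over $348,500 is $31,250.08 ≥ base, so the credit is $0.
Small Business Credit: $543,813 is at or above $84,700, so the credit is $0.
Child Care Credit: $543,813 is below the $545,600 cutoff, so the full $1,650 applies.
Total: $0 + $0 + $1,650 = $1,650.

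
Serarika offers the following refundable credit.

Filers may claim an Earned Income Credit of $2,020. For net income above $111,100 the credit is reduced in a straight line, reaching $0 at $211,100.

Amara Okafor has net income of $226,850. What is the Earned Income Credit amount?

Earned Income Credit: $226,850 is at or above $211,100, so the credit is $0.

$0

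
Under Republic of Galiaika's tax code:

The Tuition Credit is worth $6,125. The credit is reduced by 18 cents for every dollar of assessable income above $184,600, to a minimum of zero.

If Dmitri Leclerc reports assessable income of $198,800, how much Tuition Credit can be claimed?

Tuition Credit: 18% of the $14,200 excess over $184,600 is $2,556; credit = $6,125 − $2,556 = $3,569.

$3,569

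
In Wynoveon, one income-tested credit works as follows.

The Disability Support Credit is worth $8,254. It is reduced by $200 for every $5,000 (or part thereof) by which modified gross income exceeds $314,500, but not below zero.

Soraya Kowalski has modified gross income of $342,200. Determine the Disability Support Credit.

$7,054

Disability Support Credit: income exceeds $314,500 by $27,700, which is 6 full-or-partial $5,000 increments; reduction = 6 × $200 = $1,200, leaving $7,054.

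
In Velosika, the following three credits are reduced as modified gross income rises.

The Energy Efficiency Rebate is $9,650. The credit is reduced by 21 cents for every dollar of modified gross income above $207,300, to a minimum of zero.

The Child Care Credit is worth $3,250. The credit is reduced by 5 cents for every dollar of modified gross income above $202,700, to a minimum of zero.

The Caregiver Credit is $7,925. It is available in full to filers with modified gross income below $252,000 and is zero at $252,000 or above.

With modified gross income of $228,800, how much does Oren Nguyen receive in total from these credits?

$15,005

Energy Efficiency Rebate: 21% of the $21,500 excess over $207,300 is $4,515; credit = $9,650 − $4,515 = $5,135.
Child Care Credit: 5% of the $26,100 excess over $202,700 is $1,305; credit = $3,250 − $1,305 = $1,945.
Caregiver Credit: $228,800 is below the $252,000 cutoff, so the full $7,925 applies.
Total: $5,135 + $1,945 + $7,925 = $15,005.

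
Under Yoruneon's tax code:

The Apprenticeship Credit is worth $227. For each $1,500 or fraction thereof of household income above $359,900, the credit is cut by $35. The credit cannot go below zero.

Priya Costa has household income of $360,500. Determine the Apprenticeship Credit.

$192

Apprenticeship Credit: income exceeds $359,900 by $600, which is 1 full-or-partial $1,500 increment; reduction = 1 × $35 = $35, leaving $192.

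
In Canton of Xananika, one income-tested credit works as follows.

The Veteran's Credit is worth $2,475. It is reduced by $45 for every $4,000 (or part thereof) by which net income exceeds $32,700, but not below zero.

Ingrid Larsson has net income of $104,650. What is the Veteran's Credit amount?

$1,665

Veteran's Credit: income exceeds $32,700 by $71,950, which is 18 full-or-partial $4,000 increments; reduction = 18 × $45 = $810, leaving $1,665.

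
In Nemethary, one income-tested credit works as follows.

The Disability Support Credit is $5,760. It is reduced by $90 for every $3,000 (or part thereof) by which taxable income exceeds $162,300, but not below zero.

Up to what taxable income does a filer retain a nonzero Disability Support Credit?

After 63 increments the reduction is 63 × $90 = $5,670, leaving $90; one more increment wipes it out. Increment 63 ends at excess 63 × $3,000 = $189,000, so the highest qualifying income is $162,300 + $189,000 = $351,300.

$351,300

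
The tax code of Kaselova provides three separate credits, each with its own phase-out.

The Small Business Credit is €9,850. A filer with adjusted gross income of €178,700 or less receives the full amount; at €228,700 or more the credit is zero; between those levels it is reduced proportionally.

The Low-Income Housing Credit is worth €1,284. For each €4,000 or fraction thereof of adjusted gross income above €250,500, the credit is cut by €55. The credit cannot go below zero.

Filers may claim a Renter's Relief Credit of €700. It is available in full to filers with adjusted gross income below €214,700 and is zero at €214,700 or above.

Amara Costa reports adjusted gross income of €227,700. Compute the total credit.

Small Business Credit: €227,700 is €49,000 into a €50,000 phase-out range, leaving 1,000/50,000 of the credit: €9,850 × 1,000/50,000 = €197.
Low-Income Housing Credit: €227,700 is at or below the €250,500 threshold, so the full €1,284 applies.
Renter's Relief Credit: €227,700 meets or exceeds the €214,700 cutoff, so the credit is €0.
Total: €197 + €1,284 + €0 = €1,481.

€1,481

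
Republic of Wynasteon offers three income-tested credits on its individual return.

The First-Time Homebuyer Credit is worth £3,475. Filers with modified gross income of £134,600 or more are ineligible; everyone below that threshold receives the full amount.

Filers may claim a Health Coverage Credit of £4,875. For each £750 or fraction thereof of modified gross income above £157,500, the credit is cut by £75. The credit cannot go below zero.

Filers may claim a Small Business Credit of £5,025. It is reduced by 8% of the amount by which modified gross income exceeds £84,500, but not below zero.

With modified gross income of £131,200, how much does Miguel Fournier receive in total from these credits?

£9,639

First-Time Homebuyer Credit: £131,200 is below the £134,600 cutoff, so the full £3,475 applies.
Health Coverage Credit: £131,200 is at or below the £157,500 threshold, so the full £4,875 applies.
Small Business Credit: 8% of the £46,700 excess over £84,500 is £3,736; credit = £5,025 − £3,736 = £1,289.
Total: £3,475 + £4,875 + £1,289 = £9,639.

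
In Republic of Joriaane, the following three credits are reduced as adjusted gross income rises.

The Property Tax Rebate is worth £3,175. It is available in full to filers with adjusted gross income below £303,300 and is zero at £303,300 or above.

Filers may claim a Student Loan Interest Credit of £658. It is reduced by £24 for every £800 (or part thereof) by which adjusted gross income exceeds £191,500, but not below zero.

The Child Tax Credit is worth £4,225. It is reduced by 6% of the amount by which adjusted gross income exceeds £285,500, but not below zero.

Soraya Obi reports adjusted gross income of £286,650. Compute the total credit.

£7,331

Property Tax Rebate: £286,650 is below the £303,300 cutoff, so the full £3,175 applies.
Student Loan Interest Credit: income exceeds £191,500 by £95,150 → 119 increments × £24 = £2,856 ≥ base, so the credit is £0.
Child Tax Credit: 6% of the £1,150 excess over £285,500 is £69; credit = £4,225 − £69 = £4,156.
Total: £3,175 + £0 + £4,156 = £7,331.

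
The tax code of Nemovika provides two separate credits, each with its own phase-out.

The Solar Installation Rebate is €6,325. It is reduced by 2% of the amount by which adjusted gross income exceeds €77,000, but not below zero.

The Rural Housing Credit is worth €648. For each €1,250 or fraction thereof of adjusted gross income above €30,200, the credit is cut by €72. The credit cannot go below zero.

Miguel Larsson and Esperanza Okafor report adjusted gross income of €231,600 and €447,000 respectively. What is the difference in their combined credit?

Miguel (€231,600): Solar Installation Rebate: 2% of the €154,600 excess over €77,000 is €3,092; credit = €6,325 − €3,092 = €3,233. Rural Housing Credit: income exceeds €30,200 by €201,400 → 162 increments × €72 = €11,664 ≥ base, so the credit is €0. total €3,233 + €0 = €3,233
Esperanza (€447,000): Solar Installation Rebate: 2% of the €370,000 excess over €77,000 is €7,400 ≥ base, so the credit is €0. Rural Housing Credit: income exceeds €30,200 by €416,800 → 334 increments × €72 = €24,048 ≥ base, so the credit is €0. total €0 + €0 = €0
Difference: |€3,233 − €0| = €3,233.

€3,233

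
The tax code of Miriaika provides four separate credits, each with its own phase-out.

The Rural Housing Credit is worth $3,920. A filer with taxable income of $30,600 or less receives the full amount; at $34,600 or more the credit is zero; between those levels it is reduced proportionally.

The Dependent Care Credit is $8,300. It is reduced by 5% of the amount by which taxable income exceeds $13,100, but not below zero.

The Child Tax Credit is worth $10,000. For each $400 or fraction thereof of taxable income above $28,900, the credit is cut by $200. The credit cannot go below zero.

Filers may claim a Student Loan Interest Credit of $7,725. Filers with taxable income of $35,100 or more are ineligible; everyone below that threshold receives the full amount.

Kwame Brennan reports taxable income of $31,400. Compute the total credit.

$26,846

Rural Housing Credit: $31,400 is $800 into a $4,000 phase-out range, leaving 3,200/4,000 of the credit: $3,920 × 3,200/4,000 = $3,136.
Dependent Care Credit: 5% of the $18,300 excess over $13,100 is $915; credit = $8,300 − $915 = $7,385.
Child Tax Credit: income exceeds $28,900 by $2,500, which is 7 full-or-partial $400 increments; reduction = 7 × $200 = $1,400, leaving $8,600.
Student Loan Interest Credit: $31,400 is below the $35,100 cutoff, so the full $7,725 applies.
Total: $3,136 + $7,385 + $8,600 + $7,725 = $26,846.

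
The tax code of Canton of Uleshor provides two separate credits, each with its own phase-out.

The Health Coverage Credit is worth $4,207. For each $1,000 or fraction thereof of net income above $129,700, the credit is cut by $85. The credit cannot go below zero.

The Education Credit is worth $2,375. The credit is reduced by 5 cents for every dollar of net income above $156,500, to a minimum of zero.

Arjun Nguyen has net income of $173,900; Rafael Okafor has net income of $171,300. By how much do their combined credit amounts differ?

Arjun ($173,900): Health Coverage Credit: income exceeds $129,700 by $44,200, which is 45 full-or-partial $1,000 increments; reduction = 45 × $85 = $3,825, leaving $382. Education Credit: 5% of the $17,400 excess over $156,500 is $870; credit = $2,375 − $870 = $1,505. total $382 + $1,505 = $1,887
Rafael ($171,300): Health Coverage Credit: income exceeds $129,700 by $41,600, which is 42 full-or-partial $1,000 increments; reduction = 42 × $85 = $3,570, leaving $637. Education Credit: 5% of the $14,800 excess over $156,500 is $740; credit = $2,375 − $740 = $1,635. total $637 + $1,635 = $2,272
Difference: |$1,887 − $2,272| = $385.

$385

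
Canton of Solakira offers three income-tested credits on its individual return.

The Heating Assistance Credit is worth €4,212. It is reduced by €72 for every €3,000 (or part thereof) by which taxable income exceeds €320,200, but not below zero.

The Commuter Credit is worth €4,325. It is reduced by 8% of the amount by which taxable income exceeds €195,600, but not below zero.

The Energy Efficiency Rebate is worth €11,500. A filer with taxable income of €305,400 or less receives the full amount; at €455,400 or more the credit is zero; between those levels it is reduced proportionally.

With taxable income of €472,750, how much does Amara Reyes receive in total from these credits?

Heating Assistance Credit: income exceeds €320,200 by €152,550, which is 51 full-or-partial €3,000 increments; reduction = 51 × €72 = €3,672, leaving €540.
Commuter Credit: 8% of the €277,150 excess over €195,600 is €22,172 ≥ base, so the credit is €0.
Energy Efficiency Rebate: €472,750 is at or above €455,400, so the credit is €0.
Total: €540 + €0 + €0 = €540.

€540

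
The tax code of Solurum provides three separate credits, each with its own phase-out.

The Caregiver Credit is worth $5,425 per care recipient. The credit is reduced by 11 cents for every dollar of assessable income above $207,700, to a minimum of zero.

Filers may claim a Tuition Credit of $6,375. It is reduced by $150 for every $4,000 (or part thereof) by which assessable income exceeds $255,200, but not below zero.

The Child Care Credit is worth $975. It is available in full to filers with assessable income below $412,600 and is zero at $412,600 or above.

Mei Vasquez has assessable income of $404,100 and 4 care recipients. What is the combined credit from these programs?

Caregiver Credit: base = 4 × $5,425 = $21,700. 11% of the $196,400 excess over $207,700 is $21,604; credit = $21,700 − $21,604 = $96.
Tuition Credit: income exceeds $255,200 by $148,900, which is 38 full-or-partial $4,000 increments; reduction = 38 × $150 = $5,700, leaving $675.
Child Care Credit: $404,100 is below the $412,600 cutoff, so the full $975 applies.
Total: $96 + $675 + $975 = $1,746.

$1,746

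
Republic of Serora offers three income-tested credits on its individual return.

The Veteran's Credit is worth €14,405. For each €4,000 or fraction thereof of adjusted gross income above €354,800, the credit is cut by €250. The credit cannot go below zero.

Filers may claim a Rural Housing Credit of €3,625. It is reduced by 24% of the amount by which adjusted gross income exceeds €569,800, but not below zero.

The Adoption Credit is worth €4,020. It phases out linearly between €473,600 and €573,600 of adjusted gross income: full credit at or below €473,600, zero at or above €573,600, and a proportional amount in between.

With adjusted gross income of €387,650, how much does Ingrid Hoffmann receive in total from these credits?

€19,800

Veteran's Credit: income exceeds €354,800 by €32,850, which is 9 full-or-partial €4,000 increments; reduction = 9 × €250 = €2,250, leaving €12,155.
Rural Housing Credit: €387,650 is at or below the €569,800 threshold, so the full €3,625 applies.
Adoption Credit: €387,650 is at or below the €473,600 threshold, so the full €4,020 applies.
Total: €12,155 + €3,625 + €4,020 = €19,800.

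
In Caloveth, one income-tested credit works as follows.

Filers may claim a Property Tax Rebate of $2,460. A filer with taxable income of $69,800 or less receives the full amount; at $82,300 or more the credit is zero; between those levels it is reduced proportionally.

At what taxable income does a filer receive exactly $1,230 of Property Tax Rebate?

$76,050

$1,230 is 1,230/2,460 of the full $2,460, so 1,230/2,460 of the $12,500 range has been used: income = $69,800 + $12,500 × 1,230/2,460 = $76,050.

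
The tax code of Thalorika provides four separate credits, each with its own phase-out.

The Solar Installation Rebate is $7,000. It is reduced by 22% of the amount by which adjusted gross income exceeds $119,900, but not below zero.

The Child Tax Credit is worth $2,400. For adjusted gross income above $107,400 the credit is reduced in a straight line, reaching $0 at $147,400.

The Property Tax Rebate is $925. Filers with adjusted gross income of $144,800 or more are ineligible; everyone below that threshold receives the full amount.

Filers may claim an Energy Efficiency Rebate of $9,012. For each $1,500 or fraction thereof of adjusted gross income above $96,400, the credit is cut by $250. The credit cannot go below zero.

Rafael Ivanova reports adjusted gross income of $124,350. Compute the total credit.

$12,591

Solar Installation Rebate: 22% of the $4,450 excess over $119,900 is $979; credit = $7,000 − $979 = $6,021.
Child Tax Credit: $124,350 is $16,950 into a $40,000 phase-out range, leaving 23,050/40,000 of the credit: $2,400 × 23,050/40,000 = $1,383.
Property Tax Rebate: $124,350 is below the $144,800 cutoff, so the full $925 applies.
Energy Efficiency Rebate: income exceeds $96,400 by $27,950, which is 19 full-or-partial $1,500 increments; reduction = 19 × $250 = $4,750, leaving $4,262.
Total: $6,021 + $1,383 + $925 + $4,262 = $12,591.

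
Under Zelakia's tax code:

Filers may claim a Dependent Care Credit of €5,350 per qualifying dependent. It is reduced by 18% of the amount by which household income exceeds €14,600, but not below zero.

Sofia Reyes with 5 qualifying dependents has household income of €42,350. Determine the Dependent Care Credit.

€21,755

Dependent Care Credit: base = 5 × €5,350 = €26,750. 18% of the €27,750 excess over €14,600 is €4,995; credit = €26,750 − €4,995 = €21,755.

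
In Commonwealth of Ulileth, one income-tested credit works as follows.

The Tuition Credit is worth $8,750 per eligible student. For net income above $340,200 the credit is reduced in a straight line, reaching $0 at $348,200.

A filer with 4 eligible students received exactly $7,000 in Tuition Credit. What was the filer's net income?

Full credit = 4 × $8,750 = $35,000.
$7,000 is 7,000/35,000 of the full $35,000, so 28,000/35,000 of the $8,000 range has been used: income = $340,200 + $8,000 × 28,000/35,000 = $346,600.

$346,600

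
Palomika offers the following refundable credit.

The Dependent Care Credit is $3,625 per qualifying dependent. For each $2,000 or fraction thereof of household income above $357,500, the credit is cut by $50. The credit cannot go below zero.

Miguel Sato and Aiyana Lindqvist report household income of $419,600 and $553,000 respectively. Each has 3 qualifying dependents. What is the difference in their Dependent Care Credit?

Miguel ($419,600): Dependent Care Credit: base = 3 × $3,625 = $10,875. income exceeds $357,500 by $62,100, which is 32 full-or-partial $2,000 increments; reduction = 32 × $50 = $1,600, leaving $9,275.
Aiyana ($553,000): Dependent Care Credit: base = 3 × $3,625 = $10,875. income exceeds $357,500 by $195,500, which is 98 full-or-partial $2,000 increments; reduction = 98 × $50 = $4,900, leaving $5,975.
Difference: |$9,275 − $5,975| = $3,300.

$3,300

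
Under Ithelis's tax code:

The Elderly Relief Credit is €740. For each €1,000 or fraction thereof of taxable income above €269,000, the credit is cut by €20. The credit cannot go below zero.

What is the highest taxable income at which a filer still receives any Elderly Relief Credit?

€305,000

After 36 increments the reduction is 36 × €20 = €720, leaving €20; one more increment wipes it out. Increment 36 ends at excess 36 × €1,000 = €36,000, so the highest qualifying income is €269,000 + €36,000 = €305,000.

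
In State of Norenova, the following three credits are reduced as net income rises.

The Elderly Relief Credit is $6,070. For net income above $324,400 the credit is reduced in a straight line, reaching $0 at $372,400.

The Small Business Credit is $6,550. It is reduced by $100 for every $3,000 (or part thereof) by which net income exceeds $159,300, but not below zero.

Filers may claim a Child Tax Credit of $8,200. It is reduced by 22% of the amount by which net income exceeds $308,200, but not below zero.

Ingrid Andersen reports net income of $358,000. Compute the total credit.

Elderly Relief Credit: $358,000 is $33,600 into a $48,000 phase-out range, leaving 14,400/48,000 of the credit: $6,070 × 14,400/48,000 = $1,821.
Small Business Credit: income exceeds $159,300 by $198,700 → 67 increments × $100 = $6,700 ≥ base, so the credit is $0.
Child Tax Credit: 22% of the $49,800 excess over $308,200 is $10,956 ≥ base, so the credit is $0.
Total: $1,821 + $0 + $0 = $1,821.

$1,821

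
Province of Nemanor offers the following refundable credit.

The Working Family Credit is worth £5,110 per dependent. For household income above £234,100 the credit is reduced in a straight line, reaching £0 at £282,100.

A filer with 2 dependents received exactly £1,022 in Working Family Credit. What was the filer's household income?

Full credit = 2 × £5,110 = £10,220.
£1,022 is 1,022/10,220 of the full £10,220, so 9,198/10,220 of the £48,000 range has been used: income = £234,100 + £48,000 × 9,198/10,220 = £277,300.

£277,300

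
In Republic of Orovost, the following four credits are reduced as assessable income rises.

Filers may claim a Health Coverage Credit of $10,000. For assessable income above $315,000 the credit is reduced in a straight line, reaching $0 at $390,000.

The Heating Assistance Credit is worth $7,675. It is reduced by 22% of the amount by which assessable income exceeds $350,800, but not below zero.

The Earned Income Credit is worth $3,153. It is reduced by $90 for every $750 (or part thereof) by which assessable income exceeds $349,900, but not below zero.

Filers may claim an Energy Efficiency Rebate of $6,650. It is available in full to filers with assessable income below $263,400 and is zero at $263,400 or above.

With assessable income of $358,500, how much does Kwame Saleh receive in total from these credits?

Health Coverage Credit: $358,500 is $43,500 into a $75,000 phase-out range, leaving 31,500/75,000 of the credit: $10,000 × 31,500/75,000 = $4,200.
Heating Assistance Credit: 22% of the $7,700 excess over $350,800 is $1,694; credit = $7,675 − $1,694 = $5,981.
Earned Income Credit: income exceeds $349,900 by $8,600, which is 12 full-or-partial $750 increments; reduction = 12 × $90 = $1,080, leaving $2,073.
Energy Efficiency Rebate: $358,500 meets or exceeds the $263,400 cutoff, so the credit is $0.
Total: $4,200 + $5,981 + $2,073 + $0 = $12,254.

$12,254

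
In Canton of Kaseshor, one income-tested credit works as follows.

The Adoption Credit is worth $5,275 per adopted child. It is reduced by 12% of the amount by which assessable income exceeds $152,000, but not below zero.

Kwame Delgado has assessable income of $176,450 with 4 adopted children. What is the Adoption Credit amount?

$18,166

Adoption Credit: base = 4 × $5,275 = $21,100. 12% of the $24,450 excess over $152,000 is $2,934; credit = $21,100 − $2,934 = $18,166.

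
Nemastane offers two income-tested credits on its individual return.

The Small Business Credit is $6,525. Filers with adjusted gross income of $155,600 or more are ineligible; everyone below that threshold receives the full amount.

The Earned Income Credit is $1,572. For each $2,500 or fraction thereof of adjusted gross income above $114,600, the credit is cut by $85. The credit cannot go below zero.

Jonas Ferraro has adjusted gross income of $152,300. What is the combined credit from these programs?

$6,737

Small Business Credit: $152,300 is below the $155,600 cutoff, so the full $6,525 applies.
Earned Income Credit: income exceeds $114,600 by $37,700, which is 16 full-or-partial $2,500 increments; reduction = 16 × $85 = $1,360, leaving $212.
Total: $6,525 + $212 = $6,737.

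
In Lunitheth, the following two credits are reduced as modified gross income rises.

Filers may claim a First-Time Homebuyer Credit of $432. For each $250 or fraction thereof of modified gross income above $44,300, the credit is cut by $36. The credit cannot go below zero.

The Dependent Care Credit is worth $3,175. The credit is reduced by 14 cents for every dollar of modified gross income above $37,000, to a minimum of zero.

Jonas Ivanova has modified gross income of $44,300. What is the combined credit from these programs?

$2,585

First-Time Homebuyer Credit: $44,300 is at or below the $44,300 threshold, so the full $432 applies.
Dependent Care Credit: 14% of the $7,300 excess over $37,000 is $1,022; credit = $3,175 − $1,022 = $2,153.
Total: $432 + $2,153 = $2,585.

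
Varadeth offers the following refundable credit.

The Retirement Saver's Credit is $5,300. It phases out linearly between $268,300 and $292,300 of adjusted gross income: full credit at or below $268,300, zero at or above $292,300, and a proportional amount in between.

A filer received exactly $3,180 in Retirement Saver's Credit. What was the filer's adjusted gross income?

$277,900

$3,180 is 3,180/5,300 of the full $5,300, so 2,120/5,300 of the $24,000 range has been used: income = $268,300 + $24,000 × 2,120/5,300 = $277,900.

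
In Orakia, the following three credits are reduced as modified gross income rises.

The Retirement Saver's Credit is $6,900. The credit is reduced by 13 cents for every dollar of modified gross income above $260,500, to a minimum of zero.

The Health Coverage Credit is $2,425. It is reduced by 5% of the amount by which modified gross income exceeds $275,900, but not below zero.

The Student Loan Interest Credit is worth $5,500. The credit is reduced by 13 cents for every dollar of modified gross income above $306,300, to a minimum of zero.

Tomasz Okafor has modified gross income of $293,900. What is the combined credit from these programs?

$9,583

Retirement Saver's Credit: 13% of the $33,400 excess over $260,500 is $4,342; credit = $6,900 − $4,342 = $2,558.
Health Coverage Credit: 5% of the $18,000 excess over $275,900 is $900; credit = $2,425 − $900 = $1,525.
Student Loan Interest Credit: $293,900 is at or below the $306,300 threshold, so the full $5,500 applies.
Total: $2,558 + $1,525 + $5,500 = $9,583.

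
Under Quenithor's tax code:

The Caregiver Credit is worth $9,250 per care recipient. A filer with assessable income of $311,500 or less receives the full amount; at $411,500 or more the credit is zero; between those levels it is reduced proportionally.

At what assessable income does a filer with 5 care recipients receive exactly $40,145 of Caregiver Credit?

$324,700

Full credit = 5 × $9,250 = $46,250.
$40,145 is 40,145/46,250 of the full $46,250, so 6,105/46,250 of the $100,000 range has been used: income = $311,500 + $100,000 × 6,105/46,250 = $324,700.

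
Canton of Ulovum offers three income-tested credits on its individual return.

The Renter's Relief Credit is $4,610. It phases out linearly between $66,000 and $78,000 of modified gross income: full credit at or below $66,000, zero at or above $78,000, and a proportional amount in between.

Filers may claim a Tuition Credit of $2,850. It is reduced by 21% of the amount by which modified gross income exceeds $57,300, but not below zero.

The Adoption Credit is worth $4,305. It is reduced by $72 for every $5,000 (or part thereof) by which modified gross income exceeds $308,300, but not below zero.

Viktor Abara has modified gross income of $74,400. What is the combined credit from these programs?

Renter's Relief Credit: $74,400 is $8,400 into a $12,000 phase-out range, leaving 3,600/12,000 of the credit: $4,610 × 3,600/12,000 = $1,383.
Tuition Credit: 21% of the $17,100 excess over $57,300 is $3,591 ≥ base, so the credit is $0.
Adoption Credit: $74,400 is at or below the $308,300 threshold, so the full $4,305 applies.
Total: $1,383 + $0 + $4,305 = $5,688.

$5,688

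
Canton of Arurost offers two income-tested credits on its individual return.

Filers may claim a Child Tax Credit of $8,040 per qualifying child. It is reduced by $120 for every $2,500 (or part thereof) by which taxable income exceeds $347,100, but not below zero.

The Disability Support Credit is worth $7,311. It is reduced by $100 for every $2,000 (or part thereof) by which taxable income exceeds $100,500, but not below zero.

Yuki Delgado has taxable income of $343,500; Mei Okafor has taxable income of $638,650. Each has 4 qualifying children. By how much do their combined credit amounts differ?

$14,040

Yuki ($343,500): Child Tax Credit: base = 4 × $8,040 = $32,160. $343,500 is at or below the $347,100 threshold, so the full $32,160 applies. Disability Support Credit: income exceeds $100,500 by $243,000 → 122 increments × $100 = $12,200 ≥ base, so the credit is $0. total $32,160 + $0 = $32,160
Mei ($638,650): Child Tax Credit: base = 4 × $8,040 = $32,160. income exceeds $347,100 by $291,550, which is 117 full-or-partial $2,500 increments; reduction = 117 × $120 = $14,040, leaving $18,120. Disability Support Credit: income exceeds $100,500 by $538,150 → 270 increments × $100 = $27,000 ≥ base, so the credit is $0. total $18,120 + $0 = $18,120
Difference: |$32,160 − $18,120| = $14,040.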